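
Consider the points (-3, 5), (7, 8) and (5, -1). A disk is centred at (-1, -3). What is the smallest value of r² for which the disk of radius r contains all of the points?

The required radius is the distance from (-1, -3) to the farthest point.
Squared distances: 68, 185, 40.
Maximum is 185, attained at (7, 8).

185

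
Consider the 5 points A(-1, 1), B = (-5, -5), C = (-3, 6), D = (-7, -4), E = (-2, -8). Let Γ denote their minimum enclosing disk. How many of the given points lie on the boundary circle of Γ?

2

The farthest pair is C–E with squared distance 197. The circle on this segment as diameter has centre (-2.5, -1) and r² = 197/4 = 49.25.
Check A: distance² to centre = 6.25 ≤ 49.25, so it lies inside.
All remaining points lie in this disk, and no smaller disk contains both endpoints, so this is the minimum enclosing circle.
The points at distance exactly r from the centre are C, E — 2 points.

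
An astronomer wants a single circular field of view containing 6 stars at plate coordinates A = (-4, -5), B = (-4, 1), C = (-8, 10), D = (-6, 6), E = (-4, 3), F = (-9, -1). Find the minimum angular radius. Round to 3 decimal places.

By Welzl's lemma the MEC is supported by two points (diametrically opposite) or three points (on a circumcircle).
The farthest pair is A–C with squared distance 241. The circle on this segment as diameter has centre (-6, 2.5) and r² = 241/4 = 60.25.
Check B: distance² to centre = 6.25 ≤ 60.25, so it lies inside.
All remaining points lie in this disk, and no smaller disk contains both endpoints, so this is the minimum enclosing circle.
r = √(60.25) ≈ 7.762.

7.762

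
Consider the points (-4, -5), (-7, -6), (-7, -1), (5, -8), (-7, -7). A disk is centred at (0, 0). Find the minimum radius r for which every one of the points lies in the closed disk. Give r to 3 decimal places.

The required radius is the distance from (0, 0) to the farthest point.
Squared distances: 41, 85, 50, 89, 98.
Maximum is 98, attained at (-7, -7).
r = √98 ≈ 9.899.

9.899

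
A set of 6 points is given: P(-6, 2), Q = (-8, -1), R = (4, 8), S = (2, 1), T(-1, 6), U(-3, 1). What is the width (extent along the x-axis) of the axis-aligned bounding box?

max x = 4, min x = -8, so width = 12.

12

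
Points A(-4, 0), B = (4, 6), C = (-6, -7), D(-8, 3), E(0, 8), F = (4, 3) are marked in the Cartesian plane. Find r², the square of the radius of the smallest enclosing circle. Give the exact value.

The minimum enclosing circle of a finite set is fixed by two of the points (as a diameter) or three (as a circumcircle).
The minimum enclosing circle is determined by three boundary points: B, C, E.
Their circumcentre is (-37/24, -1/12) with r² = 39005/576.
The farthest remaining point D is at distance² 29501/576 ≤ 39005/576.

39005/576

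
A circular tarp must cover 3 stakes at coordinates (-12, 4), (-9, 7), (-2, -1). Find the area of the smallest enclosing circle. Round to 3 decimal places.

98.611

Call the three points A, B, C in the order given.
Side lengths²: AB² = 18, AC² = 125, BC² = 113.
Since AC² = 125 < 113 + 18 = 131, the triangle is acute, so the smallest enclosing circle is the circumcircle.
Circumcentre = (-41/6, 11/6), r² = 565/18.
Area = π·r² = π·565/18 ≈ 98.611.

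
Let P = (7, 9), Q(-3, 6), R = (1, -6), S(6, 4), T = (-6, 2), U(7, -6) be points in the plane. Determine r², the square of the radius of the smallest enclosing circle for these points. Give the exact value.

25397/338

The minimum enclosing circle is determined by three boundary points: P, T, U.
Their circumcentre is (69/26, 1.5) with r² = 25397/338.
The farthest remaining point R is at distance² 19937/338 ≤ 25397/338.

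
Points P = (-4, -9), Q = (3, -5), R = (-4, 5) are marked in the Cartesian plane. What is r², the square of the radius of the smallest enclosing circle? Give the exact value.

Side lengths²: PQ² = 65, PR² = 196, QR² = 149.
Since PR² = 196 < 149 + 65 = 214, the triangle is acute, so the smallest enclosing circle is the circumcircle.
Circumcentre = (-47/14, -2), r² = 9685/196.

9685/196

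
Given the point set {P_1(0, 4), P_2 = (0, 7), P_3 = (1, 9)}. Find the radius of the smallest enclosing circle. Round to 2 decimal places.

2.55

Side lengths²: P_1P_2² = 9, P_1P_3² = 26, P_2P_3² = 5.
Since P_1P_3² = 26 ≥ 9 + 5 = 14, the angle opposite P_1P_3 is not acute, so the smallest enclosing circle has P_1P_3 as diameter.
Centre = midpoint of P_1P_3 = (0.5, 6.5), r² = 26/4 = 6.5.
r = √(6.5) ≈ 2.55.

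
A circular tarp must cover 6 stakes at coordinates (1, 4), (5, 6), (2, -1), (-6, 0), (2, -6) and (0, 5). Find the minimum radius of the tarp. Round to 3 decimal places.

6.798

By Welzl's lemma the MEC is supported by two points (diametrically opposite) or three points (on a circumcircle).
The minimum enclosing circle is determined by three boundary points: (5, 6), (-6, 0), (2, -6).
Their circumcentre is (29/38, 13/19) with r² = 66725/1444.
The farthest remaining point (0, 5) is at distance² 27737/1444 ≤ 66725/1444.
r = √(66725/1444) ≈ 6.798.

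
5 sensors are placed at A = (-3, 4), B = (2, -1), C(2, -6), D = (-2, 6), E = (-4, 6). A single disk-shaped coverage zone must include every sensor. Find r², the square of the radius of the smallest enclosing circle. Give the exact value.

45

The minimum enclosing circle of a finite set is fixed by two of the points (as a diameter) or three (as a circumcircle).
The farthest pair is C–E with squared distance 180. The circle on this segment as diameter has centre (-1, 0) and r² = 180/4 = 45.
Check A: distance² to centre = 20 ≤ 45, so it lies inside.
All remaining points lie in this disk, and no smaller disk contains both endpoints, so this is the minimum enclosing circle.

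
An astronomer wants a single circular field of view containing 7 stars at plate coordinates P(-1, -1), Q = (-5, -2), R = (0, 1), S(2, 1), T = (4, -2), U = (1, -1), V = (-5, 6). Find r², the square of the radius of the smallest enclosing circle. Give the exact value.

A smallest enclosing disk is always determined by at most three of the input points on its boundary.
The farthest pair is T–V with squared distance 145. The circle on this segment as diameter has centre (-0.5, 2) and r² = 145/4 = 36.25.
Check P: distance² to centre = 9.25 ≤ 36.25, so it lies inside.
All remaining points lie in this disk, and no smaller disk contains both endpoints, so this is the minimum enclosing circle.

36.25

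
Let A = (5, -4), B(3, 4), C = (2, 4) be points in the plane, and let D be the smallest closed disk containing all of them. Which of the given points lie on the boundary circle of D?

A, C

Side lengths²: AB² = 68, AC² = 73, BC² = 1.
Since AC² = 73 ≥ 68 + 1 = 69, the angle opposite AC is not acute, so the smallest enclosing circle has AC as diameter.
Centre = midpoint of AC = (3.5, 0), r² = 73/4 = 18.25.
The points at distance exactly r from the centre are A, C — 2 points.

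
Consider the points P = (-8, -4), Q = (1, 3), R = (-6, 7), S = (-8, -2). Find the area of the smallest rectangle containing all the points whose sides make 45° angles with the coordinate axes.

In coordinates u = x + y, v = x − y the rectangle is axis-aligned; the map (x,y)→(u,v) scales areas by 2.
u-values: -12, 4, 1, -10; range = 4 − (-12) = 16.
v-values: -4, -2, -13, -6; range = -2 − (-13) = 11.
Area = (16 × 11) / 2 = 88.

88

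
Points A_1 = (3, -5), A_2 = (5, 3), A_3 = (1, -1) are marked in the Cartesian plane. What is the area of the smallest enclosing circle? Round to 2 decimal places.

Side lengths²: A_1A_2² = 68, A_1A_3² = 20, A_2A_3² = 32.
Since A_1A_2² = 68 ≥ 32 + 20 = 52, the angle opposite A_1A_2 is not acute, so the smallest enclosing circle has A_1A_2 as diameter.
Centre = midpoint of A_1A_2 = (4, -1), r² = 68/4 = 17.
Area = π·r² = π·17 ≈ 53.41.

53.41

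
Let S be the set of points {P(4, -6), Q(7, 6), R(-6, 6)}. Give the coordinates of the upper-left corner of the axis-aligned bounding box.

(-6, 6)

x-range [-6, 7], y-range [-6, 6].
The upper-left corner is (-6, 6).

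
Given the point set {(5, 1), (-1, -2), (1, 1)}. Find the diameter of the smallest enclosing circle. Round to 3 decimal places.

6.708

Call the three points A, B, C in the order given.
Side lengths²: AB² = 45, AC² = 16, BC² = 13.
Since AB² = 45 ≥ 16 + 13 = 29, the angle opposite AB is not acute, so the smallest enclosing circle has AB as diameter.
Centre = midpoint of AB = (2, -0.5), r² = 45/4 = 11.25.
Diameter = 2r = 2√(11.25) ≈ 6.708.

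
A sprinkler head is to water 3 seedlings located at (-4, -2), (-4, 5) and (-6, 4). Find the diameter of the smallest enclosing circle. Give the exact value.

7

Call the three points A, B, C in the order given.
Side lengths²: AB² = 49, AC² = 40, BC² = 5.
Since AB² = 49 ≥ 40 + 5 = 45, the angle opposite AB is not acute, so the smallest enclosing circle has AB as diameter.
Centre = midpoint of AB = (-4, 1.5), r² = 49/4 = 12.25.
Diameter = 2r = 2√(12.25) = 7.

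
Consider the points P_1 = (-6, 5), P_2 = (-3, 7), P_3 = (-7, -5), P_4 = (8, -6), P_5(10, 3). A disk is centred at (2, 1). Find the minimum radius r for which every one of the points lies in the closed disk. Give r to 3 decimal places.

The required radius is the distance from (2, 1) to the farthest point.
Squared distances: 80, 61, 117, 85, 68.
Maximum is 117, attained at P_3.
r = √117 ≈ 10.817.

10.817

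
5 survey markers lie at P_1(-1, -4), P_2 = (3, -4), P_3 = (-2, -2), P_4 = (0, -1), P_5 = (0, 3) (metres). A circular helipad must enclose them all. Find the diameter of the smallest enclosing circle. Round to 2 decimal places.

7.69

By Welzl's lemma the MEC is supported by two points (diametrically opposite) or three points (on a circumcircle).
The minimum enclosing circle is determined by three boundary points: P_1, P_2, P_5.
Their circumcentre is (1, -5/7) with r² = 725/49.
The farthest remaining point P_3 is at distance² 522/49 ≤ 725/49.
Diameter = 2r = 2√(725/49) ≈ 7.69.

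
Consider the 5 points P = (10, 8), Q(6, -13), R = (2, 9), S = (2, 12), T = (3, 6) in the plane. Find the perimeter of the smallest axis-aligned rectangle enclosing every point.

66

Width = max x − min x = 10 − 2 = 8.
Height = max y − min y = 12 − (-13) = 25.
Perimeter = 2(8 + 25) = 66.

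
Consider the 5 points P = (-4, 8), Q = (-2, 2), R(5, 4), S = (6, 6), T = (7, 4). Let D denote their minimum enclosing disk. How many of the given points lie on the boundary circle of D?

By Welzl's lemma the MEC is supported by two points (diametrically opposite) or three points (on a circumcircle).
The farthest pair is P–T with squared distance 137. The circle on this segment as diameter has centre (1.5, 6) and r² = 137/4 = 34.25.
Check Q: distance² to centre = 28.25 ≤ 34.25, so it lies inside.
All remaining points lie in this disk, and no smaller disk contains both endpoints, so this is the minimum enclosing circle.
The points at distance exactly r from the centre are P, T — 2 points.

2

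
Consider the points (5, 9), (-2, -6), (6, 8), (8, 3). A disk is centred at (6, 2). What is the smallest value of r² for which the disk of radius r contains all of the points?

The required radius is the distance from (6, 2) to the farthest point.
Squared distances: 50, 128, 36, 5.
Maximum is 128, attained at (-2, -6).

128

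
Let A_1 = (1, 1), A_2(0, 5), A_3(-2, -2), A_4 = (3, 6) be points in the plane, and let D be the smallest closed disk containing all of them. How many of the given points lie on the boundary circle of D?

The minimum enclosing circle of a finite set is fixed by two of the points (as a diameter) or three (as a circumcircle).
The farthest pair is A_3–A_4 with squared distance 89. The circle on this segment as diameter has centre (0.5, 2) and r² = 89/4 = 22.25.
Check A_1: distance² to centre = 1.25 ≤ 22.25, so it lies inside.
All remaining points lie in this disk, and no smaller disk contains both endpoints, so this is the minimum enclosing circle.
The points at distance exactly r from the centre are A_3, A_4 — 2 points.

2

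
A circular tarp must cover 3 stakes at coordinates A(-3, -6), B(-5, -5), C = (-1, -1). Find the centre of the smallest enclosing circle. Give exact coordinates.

(-17/6, -19/6)

Side lengths²: AB² = 5, AC² = 29, BC² = 32.
Since BC² = 32 < 29 + 5 = 34, the triangle is acute, so the smallest enclosing circle is the circumcircle.
Circumcentre = (-17/6, -19/6), r² = 145/18.
Centre = (-17/6, -19/6).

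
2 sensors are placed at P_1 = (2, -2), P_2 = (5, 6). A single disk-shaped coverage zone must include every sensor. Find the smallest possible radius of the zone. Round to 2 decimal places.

4.27

The smallest circle enclosing two points has them as diameter endpoints.
Centre = midpoint = (3.5, 2); r² = |P_1P_2|²/4 = 73/4 = 18.25.
r = √(18.25) ≈ 4.27.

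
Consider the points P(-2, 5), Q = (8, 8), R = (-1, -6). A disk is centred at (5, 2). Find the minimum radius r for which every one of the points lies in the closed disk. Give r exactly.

The required radius is the distance from (5, 2) to the farthest point.
Squared distances: 58, 45, 100.
Maximum is 100, attained at R.
r = √100 = 10.

10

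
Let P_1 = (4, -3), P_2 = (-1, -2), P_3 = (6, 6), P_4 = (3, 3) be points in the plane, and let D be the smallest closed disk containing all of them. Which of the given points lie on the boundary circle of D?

P_2, P_3

The minimum enclosing circle of a finite set is fixed by two of the points (as a diameter) or three (as a circumcircle).
The farthest pair is P_2–P_3 with squared distance 113. The circle on this segment as diameter has centre (2.5, 2) and r² = 113/4 = 28.25.
Check P_1: distance² to centre = 27.25 ≤ 28.25, so it lies inside.
All remaining points lie in this disk, and no smaller disk contains both endpoints, so this is the minimum enclosing circle.
The points at distance exactly r from the centre are P_2, P_3 — 2 points.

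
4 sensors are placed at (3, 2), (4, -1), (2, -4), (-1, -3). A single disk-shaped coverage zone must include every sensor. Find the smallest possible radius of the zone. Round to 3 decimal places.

3.241

By Welzl's lemma the MEC is supported by two points (diametrically opposite) or three points (on a circumcircle).
The minimum enclosing circle is determined by three boundary points: (3, 2), (2, -4), (-1, -3).
Their circumcentre is (53/38, -31/38) with r² = 7585/722.
The farthest remaining point (4, -1) is at distance² 4925/722 ≤ 7585/722.
r = √(7585/722) ≈ 3.241.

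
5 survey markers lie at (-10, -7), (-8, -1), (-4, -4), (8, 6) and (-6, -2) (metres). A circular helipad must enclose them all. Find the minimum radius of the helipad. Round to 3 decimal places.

11.102

A smallest enclosing disk is always determined by at most three of the input points on its boundary.
The farthest pair is (-10, -7)–(8, 6) with squared distance 493. The circle on this segment as diameter has centre (-1, -0.5) and r² = 493/4 = 123.25.
Check (-8, -1): distance² to centre = 49.25 ≤ 123.25, so it lies inside.
All remaining points lie in this disk, and no smaller disk contains both endpoints, so this is the minimum enclosing circle.
r = √(123.25) ≈ 11.102.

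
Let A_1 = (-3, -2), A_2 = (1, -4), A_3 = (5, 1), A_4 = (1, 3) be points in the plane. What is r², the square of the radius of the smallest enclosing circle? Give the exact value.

The minimum enclosing circle of a finite set is fixed by two of the points (as a diameter) or three (as a circumcircle).
The farthest pair is A_1–A_3 with squared distance 73. The circle on this segment as diameter has centre (1, -0.5) and r² = 73/4 = 18.25.
Check A_2: distance² to centre = 12.25 ≤ 18.25, so it lies inside.
All remaining points lie in this disk, and no smaller disk contains both endpoints, so this is the minimum enclosing circle.

18.25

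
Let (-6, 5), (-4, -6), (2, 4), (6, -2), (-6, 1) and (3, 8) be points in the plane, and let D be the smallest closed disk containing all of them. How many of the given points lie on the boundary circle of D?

By Welzl's lemma the MEC is supported by two points (diametrically opposite) or three points (on a circumcircle).
The farthest pair is (-4, -6)–(3, 8) with squared distance 245. The circle on this segment as diameter has centre (-0.5, 1) and r² = 245/4 = 61.25.
Check (-6, 5): distance² to centre = 46.25 ≤ 61.25, so it lies inside.
All remaining points lie in this disk, and no smaller disk contains both endpoints, so this is the minimum enclosing circle.
The points at distance exactly r from the centre are (-4, -6), (3, 8) — 2 points.

2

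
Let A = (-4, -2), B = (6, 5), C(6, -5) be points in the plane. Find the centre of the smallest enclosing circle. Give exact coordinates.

Side lengths²: AB² = 149, AC² = 109, BC² = 100.
Since AB² = 149 < 109 + 100 = 209, the triangle is acute, so the smallest enclosing circle is the circumcircle.
Circumcentre = (2.05, 0), r² = 40.6025.
Centre = (2.05, 0).

(2.05, 0)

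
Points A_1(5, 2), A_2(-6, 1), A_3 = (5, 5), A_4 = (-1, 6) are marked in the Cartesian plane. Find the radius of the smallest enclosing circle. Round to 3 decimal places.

The farthest pair is A_2–A_3 with squared distance 137. The circle on this segment as diameter has centre (-0.5, 3) and r² = 137/4 = 34.25.
Check A_1: distance² to centre = 31.25 ≤ 34.25, so it lies inside.
All remaining points lie in this disk, and no smaller disk contains both endpoints, so this is the minimum enclosing circle.
r = √(34.25) ≈ 5.852.

5.852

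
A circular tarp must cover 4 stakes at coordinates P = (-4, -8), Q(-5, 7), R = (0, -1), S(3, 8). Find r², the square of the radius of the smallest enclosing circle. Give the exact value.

76.25

A smallest enclosing disk is always determined by at most three of the input points on its boundary.
The farthest pair is P–S with squared distance 305. The circle on this segment as diameter has centre (-0.5, 0) and r² = 305/4 = 76.25.
Check Q: distance² to centre = 69.25 ≤ 76.25, so it lies inside.
All remaining points lie in this disk, and no smaller disk contains both endpoints, so this is the minimum enclosing circle.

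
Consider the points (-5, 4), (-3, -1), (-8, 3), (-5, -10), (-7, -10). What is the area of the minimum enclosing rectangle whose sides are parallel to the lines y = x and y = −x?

In coordinates u = x + y, v = x − y the rectangle is axis-aligned; the map (x,y)→(u,v) scales areas by 2.
u-values: -1, -4, -5, -15, -17; range = -1 − (-17) = 16.
v-values: -9, -2, -11, 5, 3; range = 5 − (-11) = 16.
Area = (16 × 16) / 2 = 128.

128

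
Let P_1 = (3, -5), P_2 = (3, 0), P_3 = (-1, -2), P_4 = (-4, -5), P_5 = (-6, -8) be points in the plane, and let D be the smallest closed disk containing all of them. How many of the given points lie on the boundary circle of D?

2

The minimum enclosing circle of a finite set is fixed by two of the points (as a diameter) or three (as a circumcircle).
The farthest pair is P_2–P_5 with squared distance 145. The circle on this segment as diameter has centre (-1.5, -4) and r² = 145/4 = 36.25.
Check P_1: distance² to centre = 21.25 ≤ 36.25, so it lies inside.
All remaining points lie in this disk, and no smaller disk contains both endpoints, so this is the minimum enclosing circle.
The points at distance exactly r from the centre are P_2, P_5 — 2 points.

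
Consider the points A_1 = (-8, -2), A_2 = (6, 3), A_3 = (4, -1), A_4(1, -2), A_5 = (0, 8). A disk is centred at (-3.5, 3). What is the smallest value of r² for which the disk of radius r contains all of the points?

The required radius is the distance from (-3.5, 3) to the farthest point.
Squared distances: 45.25, 90.25, 72.25, 45.25, 37.25.
Maximum is 90.25, attained at A_2.

90.25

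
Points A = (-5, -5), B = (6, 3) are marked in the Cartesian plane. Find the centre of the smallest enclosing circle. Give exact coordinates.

(0.5, -1)

The smallest circle enclosing two points has them as diameter endpoints.
Centre = midpoint = (0.5, -1); r² = |AB|²/4 = 185/4 = 46.25.
Centre = (0.5, -1).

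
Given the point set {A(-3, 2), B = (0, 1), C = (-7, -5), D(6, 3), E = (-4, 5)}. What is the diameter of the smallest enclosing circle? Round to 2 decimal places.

The minimum enclosing circle of a finite set is fixed by two of the points (as a diameter) or three (as a circumcircle).
The farthest pair is C–D with squared distance 233. The circle on this segment as diameter has centre (-0.5, -1) and r² = 233/4 = 58.25.
Check A: distance² to centre = 15.25 ≤ 58.25, so it lies inside.
All remaining points lie in this disk, and no smaller disk contains both endpoints, so this is the minimum enclosing circle.
Diameter = 2r = 2√(58.25) ≈ 15.26.

15.26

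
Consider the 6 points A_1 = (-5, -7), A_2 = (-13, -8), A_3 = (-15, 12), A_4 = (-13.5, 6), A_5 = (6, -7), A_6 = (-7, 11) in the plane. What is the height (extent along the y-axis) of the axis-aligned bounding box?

20

max y = 12, min y = -8, so height = 20.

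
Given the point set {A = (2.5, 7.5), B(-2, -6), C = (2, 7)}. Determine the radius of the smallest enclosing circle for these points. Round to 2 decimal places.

7.12

Side lengths²: AB² = 202.5, AC² = 0.5, BC² = 185.
Since AB² = 202.5 ≥ 185 + 0.5 = 185.5, the angle opposite AB is not acute, so the smallest enclosing circle has AB as diameter.
Centre = midpoint of AB = (0.25, 0.75), r² = 202.5/4 = 50.625.
r = √(50.625) ≈ 7.12.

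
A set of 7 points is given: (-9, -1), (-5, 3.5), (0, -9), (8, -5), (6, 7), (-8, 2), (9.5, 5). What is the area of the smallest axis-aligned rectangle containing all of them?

296

x ranges over [-9, 9.5], width 18.5.
y ranges over [-9, 7], height 16.
Area = 18.5 × 16 = 296.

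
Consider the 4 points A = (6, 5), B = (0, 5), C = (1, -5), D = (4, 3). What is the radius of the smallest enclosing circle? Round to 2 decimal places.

5.62

A smallest enclosing disk is always determined by at most three of the input points on its boundary.
The minimum enclosing circle is determined by three boundary points: A, B, C.
Their circumcentre is (3, 0.25) with r² = 31.5625.
The farthest remaining point D is at distance² 8.5625 ≤ 31.5625.
r = √(31.5625) ≈ 5.62.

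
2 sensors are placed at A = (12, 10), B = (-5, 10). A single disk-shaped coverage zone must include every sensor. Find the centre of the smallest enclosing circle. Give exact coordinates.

(3.5, 10)

The smallest circle enclosing two points has them as diameter endpoints.
Centre = midpoint = (3.5, 10); r² = |AB|²/4 = 289/4 = 72.25.
Centre = (3.5, 10).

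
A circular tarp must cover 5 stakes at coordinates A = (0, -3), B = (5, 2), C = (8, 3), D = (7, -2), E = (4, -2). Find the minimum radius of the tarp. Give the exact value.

5

The farthest pair is A–C with squared distance 100. The circle on this segment as diameter has centre (4, 0) and r² = 100/4 = 25.
Check B: distance² to centre = 5 ≤ 25, so it lies inside.
All remaining points lie in this disk, and no smaller disk contains both endpoints, so this is the minimum enclosing circle.
r = √25 = 5.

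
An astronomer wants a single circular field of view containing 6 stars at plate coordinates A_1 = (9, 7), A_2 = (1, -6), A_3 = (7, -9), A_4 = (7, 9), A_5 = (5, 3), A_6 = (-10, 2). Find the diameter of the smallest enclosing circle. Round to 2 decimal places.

21.90

A smallest enclosing disk is always determined by at most three of the input points on its boundary.
The minimum enclosing circle is determined by three boundary points: A_3, A_4, A_6.
Their circumcentre is (13/17, 0) with r² = 34645/289.
The farthest remaining point A_1 is at distance² 33761/289 ≤ 34645/289.
Diameter = 2r = 2√(34645/289) ≈ 21.90.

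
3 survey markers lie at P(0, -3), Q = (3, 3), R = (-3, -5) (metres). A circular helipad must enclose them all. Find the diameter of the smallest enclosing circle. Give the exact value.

Side lengths²: PQ² = 45, PR² = 13, QR² = 100.
Since QR² = 100 ≥ 45 + 13 = 58, the angle opposite QR is not acute, so the smallest enclosing circle has QR as diameter.
Centre = midpoint of QR = (0, -1), r² = 100/4 = 25.
Diameter = 2r = 2√25 = 10.

10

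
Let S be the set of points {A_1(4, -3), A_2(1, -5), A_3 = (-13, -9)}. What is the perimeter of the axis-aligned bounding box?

46

Width = max x − min x = 4 − (-13) = 17.
Height = max y − min y = -3 − (-9) = 6.
Perimeter = 2(17 + 6) = 46.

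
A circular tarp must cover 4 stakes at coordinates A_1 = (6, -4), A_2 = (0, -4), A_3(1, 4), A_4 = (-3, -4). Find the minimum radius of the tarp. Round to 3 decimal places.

A smallest enclosing disk is always determined by at most three of the input points on its boundary.
The minimum enclosing circle is determined by three boundary points: A_1, A_3, A_4.
Their circumcentre is (1.5, -1.25) with r² = 27.8125.
The farthest remaining point A_2 is at distance² 9.8125 ≤ 27.8125.
r = √(27.8125) ≈ 5.274.

5.274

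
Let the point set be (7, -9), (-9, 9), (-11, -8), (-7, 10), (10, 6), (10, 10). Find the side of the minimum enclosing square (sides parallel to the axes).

21

The bounding box has width 21 and height 19.
An axis-aligned square enclosing the set must have side ≥ max(width, height).
So the minimum side is max(21, 19) = 21.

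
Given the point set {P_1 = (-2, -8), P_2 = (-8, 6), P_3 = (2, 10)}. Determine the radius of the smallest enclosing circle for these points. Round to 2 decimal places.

9.22

Side lengths²: P_1P_2² = 232, P_1P_3² = 340, P_2P_3² = 116.
Since P_1P_3² = 340 < 232 + 116 = 348, the triangle is acute, so the smallest enclosing circle is the circumcircle.
Circumcentre = (-9/41, 43/41), r² = 142970/1681.
r = √(142970/1681) ≈ 9.22.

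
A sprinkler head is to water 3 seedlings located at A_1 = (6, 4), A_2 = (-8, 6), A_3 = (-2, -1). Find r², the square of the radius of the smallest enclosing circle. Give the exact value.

50

Side lengths²: A_1A_2² = 200, A_1A_3² = 89, A_2A_3² = 85.
Since A_1A_2² = 200 ≥ 89 + 85 = 174, the angle opposite A_1A_2 is not acute, so the smallest enclosing circle has A_1A_2 as diameter.
Centre = midpoint of A_1A_2 = (-1, 5), r² = 200/4 = 50.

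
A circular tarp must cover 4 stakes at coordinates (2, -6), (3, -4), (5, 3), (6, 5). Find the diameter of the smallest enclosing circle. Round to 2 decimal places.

11.70

The farthest pair is (2, -6)–(6, 5) with squared distance 137. The circle on this segment as diameter has centre (4, -0.5) and r² = 137/4 = 34.25.
Check (3, -4): distance² to centre = 13.25 ≤ 34.25, so it lies inside.
All remaining points lie in this disk, and no smaller disk contains both endpoints, so this is the minimum enclosing circle.
Diameter = 2r = 2√(34.25) ≈ 11.70.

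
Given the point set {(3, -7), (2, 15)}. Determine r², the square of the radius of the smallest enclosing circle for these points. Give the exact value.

121.25

The smallest circle enclosing two points has them as diameter endpoints.
Centre = midpoint = (2.5, 4); r² = |(3, -7)−(2, 15)|²/4 = 485/4 = 121.25.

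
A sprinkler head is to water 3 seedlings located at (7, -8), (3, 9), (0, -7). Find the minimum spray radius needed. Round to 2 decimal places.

Call the three points A, B, C in the order given.
Side lengths²: AB² = 305, AC² = 50, BC² = 265.
Since AB² = 305 < 265 + 50 = 315, the triangle is acute, so the smallest enclosing circle is the circumcircle.
Circumcentre = (213/46, 19/46), r² = 80825/1058.
r = √(80825/1058) ≈ 8.74.

8.74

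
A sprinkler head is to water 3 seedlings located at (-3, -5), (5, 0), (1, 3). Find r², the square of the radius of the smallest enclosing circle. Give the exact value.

11125/484

Call the three points A, B, C in the order given.
Side lengths²: AB² = 89, AC² = 80, BC² = 25.
Since AB² = 89 < 80 + 25 = 105, the triangle is acute, so the smallest enclosing circle is the circumcircle.
Circumcentre = (6/11, -39/22), r² = 11125/484.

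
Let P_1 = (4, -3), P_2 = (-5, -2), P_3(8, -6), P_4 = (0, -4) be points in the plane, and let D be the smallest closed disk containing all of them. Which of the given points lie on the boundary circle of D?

P_2, P_3

A smallest enclosing disk is always determined by at most three of the input points on its boundary.
The farthest pair is P_2–P_3 with squared distance 185. The circle on this segment as diameter has centre (1.5, -4) and r² = 185/4 = 46.25.
Check P_1: distance² to centre = 7.25 ≤ 46.25, so it lies inside.
All remaining points lie in this disk, and no smaller disk contains both endpoints, so this is the minimum enclosing circle.
The points at distance exactly r from the centre are P_2, P_3 — 2 points.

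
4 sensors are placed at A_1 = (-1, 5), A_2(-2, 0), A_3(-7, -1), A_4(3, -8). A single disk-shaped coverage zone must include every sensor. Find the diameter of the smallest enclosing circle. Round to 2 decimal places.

13.81

The minimum enclosing circle of a finite set is fixed by two of the points (as a diameter) or three (as a circumcircle).
The minimum enclosing circle is determined by three boundary points: A_1, A_3, A_4.
Their circumcentre is (-5/34, -63/34) with r² = 27565/578.
The farthest remaining point A_2 is at distance² 3969/578 ≤ 27565/578.
Diameter = 2r = 2√(27565/578) ≈ 13.81.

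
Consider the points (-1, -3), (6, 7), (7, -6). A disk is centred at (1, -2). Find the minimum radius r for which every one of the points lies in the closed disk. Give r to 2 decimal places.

10.30

The required radius is the distance from (1, -2) to the farthest point.
Squared distances: 5, 106, 52.
Maximum is 106, attained at (6, 7).
r = √106 ≈ 10.30.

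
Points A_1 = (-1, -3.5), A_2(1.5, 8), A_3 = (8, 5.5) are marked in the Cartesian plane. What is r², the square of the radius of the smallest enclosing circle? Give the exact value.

26869/648

Side lengths²: A_1A_2² = 138.5, A_1A_3² = 162, A_2A_3² = 48.5.
Since A_1A_3² = 162 < 138.5 + 48.5 = 187, the triangle is acute, so the smallest enclosing circle is the circumcircle.
Circumcentre = (101/36, 61/36), r² = 26869/648.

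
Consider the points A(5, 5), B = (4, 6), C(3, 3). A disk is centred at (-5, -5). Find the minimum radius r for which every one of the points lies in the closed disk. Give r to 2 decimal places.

14.21

The required radius is the distance from (-5, -5) to the farthest point.
Squared distances: 200, 202, 128.
Maximum is 202, attained at B.
r = √202 ≈ 14.21.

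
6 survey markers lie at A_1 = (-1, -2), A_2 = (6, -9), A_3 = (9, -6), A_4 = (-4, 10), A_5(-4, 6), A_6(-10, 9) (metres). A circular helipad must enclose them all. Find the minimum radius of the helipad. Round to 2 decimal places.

A smallest enclosing disk is always determined by at most three of the input points on its boundary.
The minimum enclosing circle is determined by three boundary points: A_2, A_3, A_6.
Their circumcentre is (-16/17, 16/17) with r² = 42485/289.
The farthest remaining point A_4 is at distance² 26420/289 ≤ 42485/289.
r = √(42485/289) ≈ 12.12.

12.12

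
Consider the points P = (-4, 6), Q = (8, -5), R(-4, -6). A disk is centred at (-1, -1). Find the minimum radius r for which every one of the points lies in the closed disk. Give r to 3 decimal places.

The required radius is the distance from (-1, -1) to the farthest point.
Squared distances: 58, 97, 34.
Maximum is 97, attained at Q.
r = √97 ≈ 9.849.

9.849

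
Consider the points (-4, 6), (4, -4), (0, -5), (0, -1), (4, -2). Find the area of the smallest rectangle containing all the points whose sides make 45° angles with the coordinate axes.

In coordinates u = x + y, v = x − y the rectangle is axis-aligned; the map (x,y)→(u,v) scales areas by 2.
u-values: 2, 0, -5, -1, 2; range = 2 − (-5) = 7.
v-values: -10, 8, 5, 1, 6; range = 8 − (-10) = 18.
Area = (7 × 18) / 2 = 63.

63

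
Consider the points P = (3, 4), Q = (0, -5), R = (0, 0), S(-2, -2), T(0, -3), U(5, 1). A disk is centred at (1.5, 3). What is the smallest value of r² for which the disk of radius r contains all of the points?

The required radius is the distance from (1.5, 3) to the farthest point.
Squared distances: 3.25, 66.25, 11.25, 37.25, 38.25, 16.25.
Maximum is 66.25, attained at Q.

66.25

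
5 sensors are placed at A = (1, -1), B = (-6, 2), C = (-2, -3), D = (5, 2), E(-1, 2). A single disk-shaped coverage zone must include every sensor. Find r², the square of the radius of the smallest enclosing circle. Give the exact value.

30.25

The farthest pair is B–D with squared distance 121. The circle on this segment as diameter has centre (-0.5, 2) and r² = 121/4 = 30.25.
Check A: distance² to centre = 11.25 ≤ 30.25, so it lies inside.
All remaining points lie in this disk, and no smaller disk contains both endpoints, so this is the minimum enclosing circle.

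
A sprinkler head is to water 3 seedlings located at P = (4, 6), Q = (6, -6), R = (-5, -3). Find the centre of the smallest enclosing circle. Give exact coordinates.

(11/7, -4/7)

Side lengths²: PQ² = 148, PR² = 162, QR² = 130.
Since PR² = 162 < 148 + 130 = 278, the triangle is acute, so the smallest enclosing circle is the circumcircle.
Circumcentre = (11/7, -4/7), r² = 2405/49.
Centre = (11/7, -4/7).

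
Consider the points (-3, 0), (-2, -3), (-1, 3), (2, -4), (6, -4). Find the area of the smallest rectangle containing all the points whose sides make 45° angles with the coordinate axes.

In coordinates u = x + y, v = x − y the rectangle is axis-aligned; the map (x,y)→(u,v) scales areas by 2.
u-values: -3, -5, 2, -2, 2; range = 2 − (-5) = 7.
v-values: -3, 1, -4, 6, 10; range = 10 − (-4) = 14.
Area = (7 × 14) / 2 = 49.

49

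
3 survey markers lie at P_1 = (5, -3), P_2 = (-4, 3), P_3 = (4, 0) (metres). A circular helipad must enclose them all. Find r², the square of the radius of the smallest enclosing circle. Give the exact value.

Side lengths²: P_1P_2² = 117, P_1P_3² = 10, P_2P_3² = 73.
Since P_1P_2² = 117 ≥ 73 + 10 = 83, the angle opposite P_1P_2 is not acute, so the smallest enclosing circle has P_1P_2 as diameter.
Centre = midpoint of P_1P_2 = (0.5, 0), r² = 117/4 = 29.25.

29.25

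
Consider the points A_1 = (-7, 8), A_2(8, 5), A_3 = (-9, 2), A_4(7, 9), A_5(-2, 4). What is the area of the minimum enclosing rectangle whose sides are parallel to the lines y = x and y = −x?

207

In coordinates u = x + y, v = x − y the rectangle is axis-aligned; the map (x,y)→(u,v) scales areas by 2.
u-values: 1, 13, -7, 16, 2; range = 16 − (-7) = 23.
v-values: -15, 3, -11, -2, -6; range = 3 − (-15) = 18.
Area = (23 × 18) / 2 = 207.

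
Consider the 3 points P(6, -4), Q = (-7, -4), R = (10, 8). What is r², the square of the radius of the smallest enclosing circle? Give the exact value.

108.25

Side lengths²: PQ² = 169, PR² = 160, QR² = 433.
Since QR² = 433 ≥ 169 + 160 = 329, the angle opposite QR is not acute, so the smallest enclosing circle has QR as diameter.
Centre = midpoint of QR = (1.5, 2), r² = 433/4 = 108.25.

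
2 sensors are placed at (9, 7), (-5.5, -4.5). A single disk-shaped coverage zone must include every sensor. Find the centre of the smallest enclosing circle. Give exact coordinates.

(1.75, 1.25)

The smallest circle enclosing two points has them as diameter endpoints.
Centre = midpoint = (1.75, 1.25); r² = |(9, 7)−(-5.5, -4.5)|²/4 = 342.5/4 = 85.625.
Centre = (1.75, 1.25).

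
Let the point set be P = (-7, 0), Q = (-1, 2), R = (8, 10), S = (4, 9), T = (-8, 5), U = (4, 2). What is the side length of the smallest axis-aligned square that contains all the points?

16

The bounding box has width 16 and height 10.
An axis-aligned square enclosing the set must have side ≥ max(width, height).
So the minimum side is max(16, 10) = 16.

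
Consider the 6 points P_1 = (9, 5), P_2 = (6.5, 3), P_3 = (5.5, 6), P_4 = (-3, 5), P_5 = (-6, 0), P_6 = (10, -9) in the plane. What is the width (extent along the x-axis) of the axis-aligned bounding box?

max x = 10, min x = -6, so width = 16.

16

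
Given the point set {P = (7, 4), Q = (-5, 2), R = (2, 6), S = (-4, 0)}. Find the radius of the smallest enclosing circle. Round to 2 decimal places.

6.08

A smallest enclosing disk is always determined by at most three of the input points on its boundary.
The farthest pair is P–Q with squared distance 148. The circle on this segment as diameter has centre (1, 3) and r² = 148/4 = 37.
Check R: distance² to centre = 10 ≤ 37, so it lies inside.
All remaining points lie in this disk, and no smaller disk contains both endpoints, so this is the minimum enclosing circle.
r = √37 ≈ 6.08.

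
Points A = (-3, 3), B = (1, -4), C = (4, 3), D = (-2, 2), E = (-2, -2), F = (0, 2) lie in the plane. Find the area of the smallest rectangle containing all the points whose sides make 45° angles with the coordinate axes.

In coordinates u = x + y, v = x − y the rectangle is axis-aligned; the map (x,y)→(u,v) scales areas by 2.
u-values: 0, -3, 7, 0, -4, 2; range = 7 − (-4) = 11.
v-values: -6, 5, 1, -4, 0, -2; range = 5 − (-6) = 11.
Area = (11 × 11) / 2 = 60.5.

60.5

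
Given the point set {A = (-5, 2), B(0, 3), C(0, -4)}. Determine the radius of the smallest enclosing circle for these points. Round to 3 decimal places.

3.982

Side lengths²: AB² = 26, AC² = 61, BC² = 49.
Since AC² = 61 < 49 + 26 = 75, the triangle is acute, so the smallest enclosing circle is the circumcircle.
Circumcentre = (-1.9, -0.5), r² = 15.86.
r = √(15.86) ≈ 3.982.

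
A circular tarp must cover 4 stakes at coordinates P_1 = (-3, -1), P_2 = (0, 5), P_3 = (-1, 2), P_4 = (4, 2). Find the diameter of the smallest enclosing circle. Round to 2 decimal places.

By Welzl's lemma the MEC is supported by two points (diametrically opposite) or three points (on a circumcircle).
The minimum enclosing circle is determined by three boundary points: P_1, P_2, P_4.
Their circumcentre is (5/22, 25/22) with r² = 3625/242.
The farthest remaining point P_3 is at distance² 545/242 ≤ 3625/242.
Diameter = 2r = 2√(3625/242) ≈ 7.74.

7.74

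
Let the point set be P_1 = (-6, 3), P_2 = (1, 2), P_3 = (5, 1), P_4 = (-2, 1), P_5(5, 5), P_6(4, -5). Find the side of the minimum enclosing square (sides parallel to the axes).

11

The bounding box has width 11 and height 10.
An axis-aligned square enclosing the set must have side ≥ max(width, height).
So the minimum side is max(11, 10) = 11.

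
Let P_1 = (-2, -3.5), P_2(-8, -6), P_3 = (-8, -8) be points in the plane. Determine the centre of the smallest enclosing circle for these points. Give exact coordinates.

Side lengths²: P_1P_2² = 42.25, P_1P_3² = 56.25, P_2P_3² = 4.
Since P_1P_3² = 56.25 ≥ 42.25 + 4 = 46.25, the angle opposite P_1P_3 is not acute, so the smallest enclosing circle has P_1P_3 as diameter.
Centre = midpoint of P_1P_3 = (-5, -5.75), r² = 56.25/4 = 14.0625.
Centre = (-5, -5.75).

(-5, -5.75)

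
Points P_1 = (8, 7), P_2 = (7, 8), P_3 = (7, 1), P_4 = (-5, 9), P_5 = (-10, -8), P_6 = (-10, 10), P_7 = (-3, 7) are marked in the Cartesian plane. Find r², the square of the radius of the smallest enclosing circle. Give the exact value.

141.0625

The minimum enclosing circle of a finite set is fixed by two of the points (as a diameter) or three (as a circumcircle).
The minimum enclosing circle is determined by three boundary points: P_1, P_5, P_6.
Their circumcentre is (-2.25, 1) with r² = 141.0625.
The farthest remaining point P_2 is at distance² 134.5625 ≤ 141.0625.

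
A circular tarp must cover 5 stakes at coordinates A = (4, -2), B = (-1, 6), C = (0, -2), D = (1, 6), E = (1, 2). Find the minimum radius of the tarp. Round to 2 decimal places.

The minimum enclosing circle of a finite set is fixed by two of the points (as a diameter) or three (as a circumcircle).
The farthest pair is A–B with squared distance 89. The circle on this segment as diameter has centre (1.5, 2) and r² = 89/4 = 22.25.
Check C: distance² to centre = 18.25 ≤ 22.25, so it lies inside.
All remaining points lie in this disk, and no smaller disk contains both endpoints, so this is the minimum enclosing circle.
r = √(22.25) ≈ 4.72.

4.72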